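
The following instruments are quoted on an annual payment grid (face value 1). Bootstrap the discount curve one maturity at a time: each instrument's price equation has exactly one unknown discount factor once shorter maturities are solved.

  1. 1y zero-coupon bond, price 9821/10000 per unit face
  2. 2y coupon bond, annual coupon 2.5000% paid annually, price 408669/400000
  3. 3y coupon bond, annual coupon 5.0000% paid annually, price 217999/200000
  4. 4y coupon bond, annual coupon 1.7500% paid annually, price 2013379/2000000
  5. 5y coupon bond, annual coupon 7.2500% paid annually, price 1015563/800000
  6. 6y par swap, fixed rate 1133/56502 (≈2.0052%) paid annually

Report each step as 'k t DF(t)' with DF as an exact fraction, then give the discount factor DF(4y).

1 1 9821/10000
2 2 608/625
3 3 189/200
4 4 1879/2000
5 5 9241/10000
6 6 8867/10000
DF(4y) = 1879/2000 ≈ 0.939500

step 1 [1y] zero: DF = P = 9821/10000 ≈ 0.982100
step 2 [2y] bond c/1=1/40: DF=(408669/400000 − 1/40·(0.982100))/(1+1/40) = 608/625 ≈ 0.972800
step 3 [3y] bond c/1=1/20: DF=(217999/200000 − 1/20·(0.982100+0.972800))/(1+1/20) = 189/200 ≈ 0.945000
step 4 [4y] bond c/1=7/400: DF=(2013379/2000000 − 7/400·(0.982100+0.972800+0.945000))/(1+7/400) = 1879/2000 ≈ 0.939500
step 5 [5y] bond c/1=29/400: DF=(1015563/800000 − 29/400·(0.982100+0.972800+0.945000+0.939500))/(1+29/400) = 9241/10000 ≈ 0.924100
step 6 [6y] swap r/1=1133/56502: DF=(1 − 1133/56502·(0.982100+0.972800+0.945000+0.939500+0.924100))/(1+1133/56502) = 8867/10000 ≈ 0.886700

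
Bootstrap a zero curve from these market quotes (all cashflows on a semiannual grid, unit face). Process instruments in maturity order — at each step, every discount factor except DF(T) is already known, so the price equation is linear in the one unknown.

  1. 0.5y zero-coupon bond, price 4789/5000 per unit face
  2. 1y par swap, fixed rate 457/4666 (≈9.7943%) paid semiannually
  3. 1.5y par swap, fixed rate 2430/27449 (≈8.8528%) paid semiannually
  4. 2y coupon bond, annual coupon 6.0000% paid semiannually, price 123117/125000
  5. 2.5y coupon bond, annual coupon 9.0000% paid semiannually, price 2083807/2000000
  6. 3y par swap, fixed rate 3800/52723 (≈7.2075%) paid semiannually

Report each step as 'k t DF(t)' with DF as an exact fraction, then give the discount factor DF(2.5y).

1 1/2 4789/5000
2 1 4543/5000
3 3/2 1757/2000
4 2 8763/10000
5 5/2 8411/10000
6 3 81/100
DF(2.5y) = 8411/10000 ≈ 0.841100

step 1 [0.5y] zero: DF = P = 4789/5000 ≈ 0.957800
step 2 [1y] swap r/2=457/9332: DF=(1 − 457/9332·(0.957800))/(1+457/9332) = 4543/5000 ≈ 0.908600
step 3 [1.5y] swap r/2=1215/27449: DF=(1 − 1215/27449·(0.957800+0.908600))/(1+1215/27449) = 1757/2000 ≈ 0.878500
step 4 [2y] bond c/2=3/100: DF=(123117/125000 − 3/100·(0.957800+0.908600+0.878500))/(1+3/100) = 8763/10000 ≈ 0.876300
step 5 [2.5y] bond c/2=9/200: DF=(2083807/2000000 − 9/200·(0.957800+0.908600+0.878500+0.876300))/(1+9/200) = 8411/10000 ≈ 0.841100
step 6 [3y] swap r/2=1900/52723: DF=(1 − 1900/52723·(0.957800+0.908600+0.878500+0.876300+0.841100))/(1+1900/52723) = 81/100 ≈ 0.810000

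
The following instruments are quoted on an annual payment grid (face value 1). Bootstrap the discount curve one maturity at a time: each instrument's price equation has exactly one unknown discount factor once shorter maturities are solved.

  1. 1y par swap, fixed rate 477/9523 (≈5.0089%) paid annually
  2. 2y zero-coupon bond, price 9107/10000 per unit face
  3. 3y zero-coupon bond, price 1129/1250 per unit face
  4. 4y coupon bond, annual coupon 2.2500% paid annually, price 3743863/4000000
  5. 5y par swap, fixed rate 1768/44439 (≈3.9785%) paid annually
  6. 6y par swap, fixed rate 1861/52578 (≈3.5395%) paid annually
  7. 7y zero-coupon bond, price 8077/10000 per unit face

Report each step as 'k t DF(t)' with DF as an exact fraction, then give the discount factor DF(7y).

step 1 [1y] swap r/1=477/9523: DF=(1 − 477/9523·(0))/(1+477/9523) = 9523/10000 ≈ 0.952300
step 2 [2y] zero: DF = P = 9107/10000 ≈ 0.910700
step 3 [3y] zero: DF = P = 1129/1250 ≈ 0.903200
step 4 [4y] bond c/1=9/400: DF=(3743863/4000000 − 9/400·(0.952300+0.910700+0.903200))/(1+9/400) = 1709/2000 ≈ 0.854500
step 5 [5y] swap r/1=1768/44439: DF=(1 − 1768/44439·(0.952300+0.910700+0.903200+0.854500))/(1+1768/44439) = 1029/1250 ≈ 0.823200
step 6 [6y] swap r/1=1861/52578: DF=(1 − 1861/52578·(0.952300+0.910700+0.903200+0.854500+0.823200))/(1+1861/52578) = 8139/10000 ≈ 0.813900
step 7 [7y] zero: DF = P = 8077/10000 ≈ 0.807700

1 1 9523/10000
2 2 9107/10000
3 3 1129/1250
4 4 1709/2000
5 5 1029/1250
6 6 8139/10000
7 7 8077/10000
DF(7y) = 8077/10000 ≈ 0.807700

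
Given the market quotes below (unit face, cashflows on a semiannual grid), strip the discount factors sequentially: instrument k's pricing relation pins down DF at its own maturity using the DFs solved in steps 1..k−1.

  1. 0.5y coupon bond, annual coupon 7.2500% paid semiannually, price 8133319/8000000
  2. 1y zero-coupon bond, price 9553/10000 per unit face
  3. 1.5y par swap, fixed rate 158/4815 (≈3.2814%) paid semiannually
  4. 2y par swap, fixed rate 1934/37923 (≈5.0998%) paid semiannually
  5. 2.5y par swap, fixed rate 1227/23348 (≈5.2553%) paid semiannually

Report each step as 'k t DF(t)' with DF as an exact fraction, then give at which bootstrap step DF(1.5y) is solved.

1 1/2 9811/10000
2 1 9553/10000
3 3/2 4763/5000
4 2 9033/10000
5 5/2 8773/10000
DF(1.5y) is solved at step 3

step 1 [0.5y] bond c/2=29/800: DF=(8133319/8000000 − 29/800·(0))/(1+29/800) = 9811/10000 ≈ 0.981100
step 2 [1y] zero: DF = P = 9553/10000 ≈ 0.955300
step 3 [1.5y] swap r/2=79/4815: DF=(1 − 79/4815·(0.981100+0.955300))/(1+79/4815) = 4763/5000 ≈ 0.952600
step 4 [2y] swap r/2=967/37923: DF=(1 − 967/37923·(0.981100+0.955300+0.952600))/(1+967/37923) = 9033/10000 ≈ 0.903300
step 5 [2.5y] swap r/2=1227/46696: DF=(1 − 1227/46696·(0.981100+0.955300+0.952600+0.903300))/(1+1227/46696) = 8773/10000 ≈ 0.877300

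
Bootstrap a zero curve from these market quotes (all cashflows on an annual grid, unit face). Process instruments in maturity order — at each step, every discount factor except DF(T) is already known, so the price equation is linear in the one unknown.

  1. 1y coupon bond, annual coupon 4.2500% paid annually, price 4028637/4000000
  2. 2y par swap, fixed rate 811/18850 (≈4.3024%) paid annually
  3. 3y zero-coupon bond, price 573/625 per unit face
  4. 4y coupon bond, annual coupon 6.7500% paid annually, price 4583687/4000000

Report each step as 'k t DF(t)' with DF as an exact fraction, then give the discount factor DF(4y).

1 1 9661/10000
2 2 9189/10000
3 3 573/625
4 4 8963/10000
DF(4y) = 8963/10000 ≈ 0.896300

step 1 [1y] bond c/1=17/400: DF=(4028637/4000000 − 17/400·(0))/(1+17/400) = 9661/10000 ≈ 0.966100
step 2 [2y] swap r/1=811/18850: DF=(1 − 811/18850·(0.966100))/(1+811/18850) = 9189/10000 ≈ 0.918900
step 3 [3y] zero: DF = P = 573/625 ≈ 0.916800
step 4 [4y] bond c/1=27/400: DF=(4583687/4000000 − 27/400·(0.966100+0.918900+0.916800))/(1+27/400) = 8963/10000 ≈ 0.896300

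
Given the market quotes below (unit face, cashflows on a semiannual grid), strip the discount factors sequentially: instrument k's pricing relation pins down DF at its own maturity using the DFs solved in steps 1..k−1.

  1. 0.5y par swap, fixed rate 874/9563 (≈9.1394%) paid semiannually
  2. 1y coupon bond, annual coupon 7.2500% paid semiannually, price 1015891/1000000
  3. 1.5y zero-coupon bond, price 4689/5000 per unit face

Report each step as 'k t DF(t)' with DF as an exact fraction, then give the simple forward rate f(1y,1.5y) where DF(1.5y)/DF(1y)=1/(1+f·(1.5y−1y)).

step 1 [0.5y] swap r/2=437/9563: DF=(1 − 437/9563·(0))/(1+437/9563) = 9563/10000 ≈ 0.956300
step 2 [1y] bond c/2=29/800: DF=(1015891/1000000 − 29/800·(0.956300))/(1+29/800) = 9469/10000 ≈ 0.946900
step 3 [1.5y] zero: DF = P = 4689/5000 ≈ 0.937800

1 1/2 9563/10000
2 1 9469/10000
3 3/2 4689/5000
f(1y,1.5y) = ((9469/10000)/(4689/5000) − 1)/(1/2) = 91/4689 ≈ 1.9407%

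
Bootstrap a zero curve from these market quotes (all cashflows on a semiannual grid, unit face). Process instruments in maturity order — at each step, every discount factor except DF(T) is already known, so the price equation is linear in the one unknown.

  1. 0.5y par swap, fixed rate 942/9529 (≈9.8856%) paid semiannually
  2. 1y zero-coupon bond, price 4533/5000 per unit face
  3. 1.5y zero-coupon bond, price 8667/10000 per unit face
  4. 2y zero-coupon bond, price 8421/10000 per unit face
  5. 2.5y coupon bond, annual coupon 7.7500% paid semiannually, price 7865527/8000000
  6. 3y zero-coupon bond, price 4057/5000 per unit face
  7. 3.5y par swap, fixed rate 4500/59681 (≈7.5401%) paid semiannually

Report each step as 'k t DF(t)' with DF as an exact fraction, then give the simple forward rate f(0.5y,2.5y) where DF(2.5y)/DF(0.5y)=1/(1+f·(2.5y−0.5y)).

1 1/2 9529/10000
2 1 4533/5000
3 3/2 8667/10000
4 2 8421/10000
5 5/2 4067/5000
6 3 4057/5000
7 7/2 31/40
f(0.5y,2.5y) = ((9529/10000)/(4067/5000) − 1)/(2) = 1395/16268 ≈ 8.5751%

step 1 [0.5y] swap r/2=471/9529: DF=(1 − 471/9529·(0))/(1+471/9529) = 9529/10000 ≈ 0.952900
step 2 [1y] zero: DF = P = 4533/5000 ≈ 0.906600
step 3 [1.5y] zero: DF = P = 8667/10000 ≈ 0.866700
step 4 [2y] zero: DF = P = 8421/10000 ≈ 0.842100
step 5 [2.5y] bond c/2=31/800: DF=(7865527/8000000 − 31/800·(0.952900+0.906600+0.866700+0.842100))/(1+31/800) = 4067/5000 ≈ 0.813400
step 6 [3y] zero: DF = P = 4057/5000 ≈ 0.811400
step 7 [3.5y] swap r/2=2250/59681: DF=(1 − 2250/59681·(0.952900+0.906600+0.866700+0.842100+0.813400+0.811400))/(1+2250/59681) = 31/40 ≈ 0.775000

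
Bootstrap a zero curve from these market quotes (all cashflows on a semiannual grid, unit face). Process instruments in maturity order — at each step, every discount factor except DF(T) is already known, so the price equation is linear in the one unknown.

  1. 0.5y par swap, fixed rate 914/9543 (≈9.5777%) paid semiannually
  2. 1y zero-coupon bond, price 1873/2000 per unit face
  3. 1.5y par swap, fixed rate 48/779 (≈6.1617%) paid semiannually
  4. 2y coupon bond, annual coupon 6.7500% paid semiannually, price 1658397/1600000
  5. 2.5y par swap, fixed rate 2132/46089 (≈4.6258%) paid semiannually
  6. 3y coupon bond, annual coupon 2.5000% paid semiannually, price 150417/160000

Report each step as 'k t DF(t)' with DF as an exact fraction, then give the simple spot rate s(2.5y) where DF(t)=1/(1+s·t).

step 1 [0.5y] swap r/2=457/9543: DF=(1 − 457/9543·(0))/(1+457/9543) = 9543/10000 ≈ 0.954300
step 2 [1y] zero: DF = P = 1873/2000 ≈ 0.936500
step 3 [1.5y] swap r/2=24/779: DF=(1 − 24/779·(0.954300+0.936500))/(1+24/779) = 571/625 ≈ 0.913600
step 4 [2y] bond c/2=27/800: DF=(1658397/1600000 − 27/800·(0.954300+0.936500+0.913600))/(1+27/800) = 9111/10000 ≈ 0.911100
step 5 [2.5y] swap r/2=1066/46089: DF=(1 − 1066/46089·(0.954300+0.936500+0.913600+0.911100))/(1+1066/46089) = 4467/5000 ≈ 0.893400
step 6 [3y] bond c/2=1/80: DF=(150417/160000 − 1/80·(0.954300+0.936500+0.913600+0.911100+0.893400))/(1+1/80) = 2179/2500 ≈ 0.871600

1 1/2 9543/10000
2 1 1873/2000
3 3/2 571/625
4 2 9111/10000
5 5/2 4467/5000
6 3 2179/2500
s(2.5y) = (1/(4467/5000) − 1)/(5/2) = 1066/22335 ≈ 4.7728%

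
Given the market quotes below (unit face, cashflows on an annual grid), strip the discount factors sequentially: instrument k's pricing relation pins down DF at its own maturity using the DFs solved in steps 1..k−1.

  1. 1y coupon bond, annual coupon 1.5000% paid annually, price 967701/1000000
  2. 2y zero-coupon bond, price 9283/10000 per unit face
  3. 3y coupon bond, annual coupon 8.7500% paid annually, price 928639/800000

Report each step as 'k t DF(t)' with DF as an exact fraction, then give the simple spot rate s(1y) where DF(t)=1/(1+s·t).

step 1 [1y] bond c/1=3/200: DF=(967701/1000000 − 3/200·(0))/(1+3/200) = 4767/5000 ≈ 0.953400
step 2 [2y] zero: DF = P = 9283/10000 ≈ 0.928300
step 3 [3y] bond c/1=7/80: DF=(928639/800000 − 7/80·(0.953400+0.928300))/(1+7/80) = 229/250 ≈ 0.916000

1 1 4767/5000
2 2 9283/10000
3 3 229/250
s(1y) = (1/(4767/5000) − 1)/(1) = 233/4767 ≈ 4.8878%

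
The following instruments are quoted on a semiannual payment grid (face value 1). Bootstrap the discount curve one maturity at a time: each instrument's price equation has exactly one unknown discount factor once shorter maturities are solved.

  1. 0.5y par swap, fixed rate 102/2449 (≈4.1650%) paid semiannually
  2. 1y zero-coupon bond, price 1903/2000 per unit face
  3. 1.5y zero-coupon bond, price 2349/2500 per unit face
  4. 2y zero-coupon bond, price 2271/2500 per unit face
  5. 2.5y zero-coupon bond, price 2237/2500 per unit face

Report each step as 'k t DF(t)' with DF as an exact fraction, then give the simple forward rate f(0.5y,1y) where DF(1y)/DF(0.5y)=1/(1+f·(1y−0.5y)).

1 1/2 2449/2500
2 1 1903/2000
3 3/2 2349/2500
4 2 2271/2500
5 5/2 2237/2500
f(0.5y,1y) = ((2449/2500)/(1903/2000) − 1)/(1/2) = 562/9515 ≈ 5.9065%

step 1 [0.5y] swap r/2=51/2449: DF=(1 − 51/2449·(0))/(1+51/2449) = 2449/2500 ≈ 0.979600
step 2 [1y] zero: DF = P = 1903/2000 ≈ 0.951500
step 3 [1.5y] zero: DF = P = 2349/2500 ≈ 0.939600
step 4 [2y] zero: DF = P = 2271/2500 ≈ 0.908400
step 5 [2.5y] zero: DF = P = 2237/2500 ≈ 0.894800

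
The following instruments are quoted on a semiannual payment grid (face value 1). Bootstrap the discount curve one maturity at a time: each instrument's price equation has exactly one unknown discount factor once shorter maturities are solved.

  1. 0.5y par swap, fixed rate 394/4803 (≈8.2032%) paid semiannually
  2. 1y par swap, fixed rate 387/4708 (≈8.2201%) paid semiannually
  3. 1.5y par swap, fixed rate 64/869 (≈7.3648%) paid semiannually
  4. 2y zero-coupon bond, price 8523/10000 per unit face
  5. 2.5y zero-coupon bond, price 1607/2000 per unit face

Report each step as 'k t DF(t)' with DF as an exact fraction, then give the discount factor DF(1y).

1 1/2 4803/5000
2 1 4613/5000
3 3/2 561/625
4 2 8523/10000
5 5/2 1607/2000
DF(1y) = 4613/5000 ≈ 0.922600

step 1 [0.5y] swap r/2=197/4803: DF=(1 − 197/4803·(0))/(1+197/4803) = 4803/5000 ≈ 0.960600
step 2 [1y] swap r/2=387/9416: DF=(1 − 387/9416·(0.960600))/(1+387/9416) = 4613/5000 ≈ 0.922600
step 3 [1.5y] swap r/2=32/869: DF=(1 − 32/869·(0.960600+0.922600))/(1+32/869) = 561/625 ≈ 0.897600
step 4 [2y] zero: DF = P = 8523/10000 ≈ 0.852300
step 5 [2.5y] zero: DF = P = 1607/2000 ≈ 0.803500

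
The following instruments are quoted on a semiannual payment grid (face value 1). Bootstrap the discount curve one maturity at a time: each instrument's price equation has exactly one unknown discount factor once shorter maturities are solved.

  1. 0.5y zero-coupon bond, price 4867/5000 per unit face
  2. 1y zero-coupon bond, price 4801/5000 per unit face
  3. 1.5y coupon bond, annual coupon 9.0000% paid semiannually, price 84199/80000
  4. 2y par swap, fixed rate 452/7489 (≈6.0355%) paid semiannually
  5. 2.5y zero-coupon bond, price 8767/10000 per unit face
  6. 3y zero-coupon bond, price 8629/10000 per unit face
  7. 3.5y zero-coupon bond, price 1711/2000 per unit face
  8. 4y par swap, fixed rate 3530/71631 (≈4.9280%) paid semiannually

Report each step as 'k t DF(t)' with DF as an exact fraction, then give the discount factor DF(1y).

1 1/2 4867/5000
2 1 4801/5000
3 3/2 9239/10000
4 2 887/1000
5 5/2 8767/10000
6 3 8629/10000
7 7/2 1711/2000
8 4 1647/2000
DF(1y) = 4801/5000 ≈ 0.960200

step 1 [0.5y] zero: DF = P = 4867/5000 ≈ 0.973400
step 2 [1y] zero: DF = P = 4801/5000 ≈ 0.960200
step 3 [1.5y] bond c/2=9/200: DF=(84199/80000 − 9/200·(0.973400+0.960200))/(1+9/200) = 9239/10000 ≈ 0.923900
step 4 [2y] swap r/2=226/7489: DF=(1 − 226/7489·(0.973400+0.960200+0.923900))/(1+226/7489) = 887/1000 ≈ 0.887000
step 5 [2.5y] zero: DF = P = 8767/10000 ≈ 0.876700
step 6 [3y] zero: DF = P = 8629/10000 ≈ 0.862900
step 7 [3.5y] zero: DF = P = 1711/2000 ≈ 0.855500
step 8 [4y] swap r/2=1765/71631: DF=(1 − 1765/71631·(0.973400+0.960200+0.923900+0.887000+0.876700+0.862900+0.855500))/(1+1765/71631) = 1647/2000 ≈ 0.823500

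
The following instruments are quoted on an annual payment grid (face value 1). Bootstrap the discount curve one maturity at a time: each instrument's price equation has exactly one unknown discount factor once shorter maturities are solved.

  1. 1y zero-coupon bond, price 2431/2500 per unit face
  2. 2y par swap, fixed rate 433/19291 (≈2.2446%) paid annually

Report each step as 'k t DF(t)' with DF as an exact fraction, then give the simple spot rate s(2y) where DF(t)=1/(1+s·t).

step 1 [1y] zero: DF = P = 2431/2500 ≈ 0.972400
step 2 [2y] swap r/1=433/19291: DF=(1 − 433/19291·(0.972400))/(1+433/19291) = 9567/10000 ≈ 0.956700

1 1 2431/2500
2 2 9567/10000
s(2y) = (1/(9567/10000) − 1)/(2) = 433/19134 ≈ 2.2630%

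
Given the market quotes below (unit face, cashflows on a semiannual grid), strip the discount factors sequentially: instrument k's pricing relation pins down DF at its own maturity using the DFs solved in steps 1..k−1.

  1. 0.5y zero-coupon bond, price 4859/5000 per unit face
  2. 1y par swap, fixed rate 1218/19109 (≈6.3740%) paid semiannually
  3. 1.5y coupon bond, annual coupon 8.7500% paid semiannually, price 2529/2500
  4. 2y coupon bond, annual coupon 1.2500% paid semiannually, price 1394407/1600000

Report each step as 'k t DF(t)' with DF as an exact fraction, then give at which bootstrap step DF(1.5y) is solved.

1 1/2 4859/5000
2 1 9391/10000
3 3/2 8891/10000
4 2 8487/10000
DF(1.5y) is solved at step 3

step 1 [0.5y] zero: DF = P = 4859/5000 ≈ 0.971800
step 2 [1y] swap r/2=609/19109: DF=(1 − 609/19109·(0.971800))/(1+609/19109) = 9391/10000 ≈ 0.939100
step 3 [1.5y] bond c/2=7/160: DF=(2529/2500 − 7/160·(0.971800+0.939100))/(1+7/160) = 8891/10000 ≈ 0.889100
step 4 [2y] bond c/2=1/160: DF=(1394407/1600000 − 1/160·(0.971800+0.939100+0.889100))/(1+1/160) = 8487/10000 ≈ 0.848700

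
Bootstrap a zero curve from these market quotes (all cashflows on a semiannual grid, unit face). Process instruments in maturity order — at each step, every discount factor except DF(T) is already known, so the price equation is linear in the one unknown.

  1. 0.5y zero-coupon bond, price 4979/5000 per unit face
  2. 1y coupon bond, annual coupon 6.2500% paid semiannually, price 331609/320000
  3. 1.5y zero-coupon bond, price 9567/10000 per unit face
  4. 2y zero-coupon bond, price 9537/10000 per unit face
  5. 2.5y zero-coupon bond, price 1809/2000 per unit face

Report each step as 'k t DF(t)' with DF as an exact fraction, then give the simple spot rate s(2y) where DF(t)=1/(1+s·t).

step 1 [0.5y] zero: DF = P = 4979/5000 ≈ 0.995800
step 2 [1y] bond c/2=1/32: DF=(331609/320000 − 1/32·(0.995800))/(1+1/32) = 9747/10000 ≈ 0.974700
step 3 [1.5y] zero: DF = P = 9567/10000 ≈ 0.956700
step 4 [2y] zero: DF = P = 9537/10000 ≈ 0.953700
step 5 [2.5y] zero: DF = P = 1809/2000 ≈ 0.904500

1 1/2 4979/5000
2 1 9747/10000
3 3/2 9567/10000
4 2 9537/10000
5 5/2 1809/2000
s(2y) = (1/(9537/10000) − 1)/(2) = 463/19074 ≈ 2.4274%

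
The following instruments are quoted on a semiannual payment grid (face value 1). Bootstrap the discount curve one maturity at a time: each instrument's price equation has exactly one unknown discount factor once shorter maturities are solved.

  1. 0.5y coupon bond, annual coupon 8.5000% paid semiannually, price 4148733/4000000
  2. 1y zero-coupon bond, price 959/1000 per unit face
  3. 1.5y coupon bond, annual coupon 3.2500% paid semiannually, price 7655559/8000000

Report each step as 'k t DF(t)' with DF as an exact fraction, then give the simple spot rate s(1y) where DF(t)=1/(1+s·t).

1 1/2 9949/10000
2 1 959/1000
3 3/2 569/625
s(1y) = (1/(959/1000) − 1)/(1) = 41/959 ≈ 4.2753%

step 1 [0.5y] bond c/2=17/400: DF=(4148733/4000000 − 17/400·(0))/(1+17/400) = 9949/10000 ≈ 0.994900
step 2 [1y] zero: DF = P = 959/1000 ≈ 0.959000
step 3 [1.5y] bond c/2=13/800: DF=(7655559/8000000 − 13/800·(0.994900+0.959000))/(1+13/800) = 569/625 ≈ 0.910400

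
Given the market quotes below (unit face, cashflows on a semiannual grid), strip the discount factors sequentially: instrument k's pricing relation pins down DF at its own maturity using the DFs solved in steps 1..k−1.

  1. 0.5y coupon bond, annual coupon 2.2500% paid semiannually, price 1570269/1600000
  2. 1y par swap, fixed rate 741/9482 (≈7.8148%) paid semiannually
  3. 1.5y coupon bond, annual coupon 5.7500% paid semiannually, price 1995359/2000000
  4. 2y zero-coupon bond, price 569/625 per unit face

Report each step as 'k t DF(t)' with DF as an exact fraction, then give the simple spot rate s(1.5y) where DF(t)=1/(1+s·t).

step 1 [0.5y] bond c/2=9/800: DF=(1570269/1600000 − 9/800·(0))/(1+9/800) = 1941/2000 ≈ 0.970500
step 2 [1y] swap r/2=741/18964: DF=(1 − 741/18964·(0.970500))/(1+741/18964) = 9259/10000 ≈ 0.925900
step 3 [1.5y] bond c/2=23/800: DF=(1995359/2000000 − 23/800·(0.970500+0.925900))/(1+23/800) = 573/625 ≈ 0.916800
step 4 [2y] zero: DF = P = 569/625 ≈ 0.910400

1 1/2 1941/2000
2 1 9259/10000
3 3/2 573/625
4 2 569/625
s(1.5y) = (1/(573/625) − 1)/(3/2) = 104/1719 ≈ 6.0500%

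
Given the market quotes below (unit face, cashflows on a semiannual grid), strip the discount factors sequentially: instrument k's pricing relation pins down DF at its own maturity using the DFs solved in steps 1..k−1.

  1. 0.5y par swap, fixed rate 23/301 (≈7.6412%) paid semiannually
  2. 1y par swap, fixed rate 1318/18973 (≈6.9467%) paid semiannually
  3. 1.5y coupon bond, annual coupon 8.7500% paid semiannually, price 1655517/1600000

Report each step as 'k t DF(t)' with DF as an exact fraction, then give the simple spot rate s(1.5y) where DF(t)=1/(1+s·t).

step 1 [0.5y] swap r/2=23/602: DF=(1 − 23/602·(0))/(1+23/602) = 602/625 ≈ 0.963200
step 2 [1y] swap r/2=659/18973: DF=(1 − 659/18973·(0.963200))/(1+659/18973) = 9341/10000 ≈ 0.934100
step 3 [1.5y] bond c/2=7/160: DF=(1655517/1600000 − 7/160·(0.963200+0.934100))/(1+7/160) = 4559/5000 ≈ 0.911800

1 1/2 602/625
2 1 9341/10000
3 3/2 4559/5000
s(1.5y) = (1/(4559/5000) − 1)/(3/2) = 294/4559 ≈ 6.4488%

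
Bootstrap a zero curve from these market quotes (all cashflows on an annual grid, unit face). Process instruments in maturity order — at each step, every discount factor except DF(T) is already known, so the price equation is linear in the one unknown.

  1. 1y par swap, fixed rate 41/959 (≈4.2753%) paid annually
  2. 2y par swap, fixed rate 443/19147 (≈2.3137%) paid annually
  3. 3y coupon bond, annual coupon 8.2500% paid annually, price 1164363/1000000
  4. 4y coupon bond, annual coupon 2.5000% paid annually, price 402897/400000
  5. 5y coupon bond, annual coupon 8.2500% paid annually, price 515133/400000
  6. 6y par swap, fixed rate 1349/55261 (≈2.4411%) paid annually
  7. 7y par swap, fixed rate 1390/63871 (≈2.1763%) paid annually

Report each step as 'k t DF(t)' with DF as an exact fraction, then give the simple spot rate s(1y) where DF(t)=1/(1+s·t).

1 1 959/1000
2 2 9557/10000
3 3 9297/10000
4 4 9133/10000
5 5 9033/10000
6 6 8651/10000
7 7 861/1000
s(1y) = (1/(959/1000) − 1)/(1) = 41/959 ≈ 4.2753%

step 1 [1y] swap r/1=41/959: DF=(1 − 41/959·(0))/(1+41/959) = 959/1000 ≈ 0.959000
step 2 [2y] swap r/1=443/19147: DF=(1 − 443/19147·(0.959000))/(1+443/19147) = 9557/10000 ≈ 0.955700
step 3 [3y] bond c/1=33/400: DF=(1164363/1000000 − 33/400·(0.959000+0.955700))/(1+33/400) = 9297/10000 ≈ 0.929700
step 4 [4y] bond c/1=1/40: DF=(402897/400000 − 1/40·(0.959000+0.955700+0.929700))/(1+1/40) = 9133/10000 ≈ 0.913300
step 5 [5y] bond c/1=33/400: DF=(515133/400000 − 33/400·(0.959000+0.955700+0.929700+0.913300))/(1+33/400) = 9033/10000 ≈ 0.903300
step 6 [6y] swap r/1=1349/55261: DF=(1 − 1349/55261·(0.959000+0.955700+0.929700+0.913300+0.903300))/(1+1349/55261) = 8651/10000 ≈ 0.865100
step 7 [7y] swap r/1=1390/63871: DF=(1 − 1390/63871·(0.959000+0.955700+0.929700+0.913300+0.903300+0.865100))/(1+1390/63871) = 861/1000 ≈ 0.861000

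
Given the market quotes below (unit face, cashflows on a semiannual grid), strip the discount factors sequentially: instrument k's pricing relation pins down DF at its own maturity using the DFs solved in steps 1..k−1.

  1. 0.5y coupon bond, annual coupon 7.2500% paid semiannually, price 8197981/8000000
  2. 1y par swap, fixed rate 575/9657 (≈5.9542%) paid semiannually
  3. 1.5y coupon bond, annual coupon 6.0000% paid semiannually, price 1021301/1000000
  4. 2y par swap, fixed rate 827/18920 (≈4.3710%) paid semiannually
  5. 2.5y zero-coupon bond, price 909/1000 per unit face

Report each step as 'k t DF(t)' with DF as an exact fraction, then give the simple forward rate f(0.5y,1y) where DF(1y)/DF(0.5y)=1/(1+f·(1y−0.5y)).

1 1/2 9889/10000
2 1 377/400
3 3/2 9353/10000
4 2 9173/10000
5 5/2 909/1000
f(0.5y,1y) = ((9889/10000)/(377/400) − 1)/(1/2) = 32/325 ≈ 9.8462%

step 1 [0.5y] bond c/2=29/800: DF=(8197981/8000000 − 29/800·(0))/(1+29/800) = 9889/10000 ≈ 0.988900
step 2 [1y] swap r/2=575/19314: DF=(1 − 575/19314·(0.988900))/(1+575/19314) = 377/400 ≈ 0.942500
step 3 [1.5y] bond c/2=3/100: DF=(1021301/1000000 − 3/100·(0.988900+0.942500))/(1+3/100) = 9353/10000 ≈ 0.935300
step 4 [2y] swap r/2=827/37840: DF=(1 − 827/37840·(0.988900+0.942500+0.935300))/(1+827/37840) = 9173/10000 ≈ 0.917300
step 5 [2.5y] zero: DF = P = 909/1000 ≈ 0.909000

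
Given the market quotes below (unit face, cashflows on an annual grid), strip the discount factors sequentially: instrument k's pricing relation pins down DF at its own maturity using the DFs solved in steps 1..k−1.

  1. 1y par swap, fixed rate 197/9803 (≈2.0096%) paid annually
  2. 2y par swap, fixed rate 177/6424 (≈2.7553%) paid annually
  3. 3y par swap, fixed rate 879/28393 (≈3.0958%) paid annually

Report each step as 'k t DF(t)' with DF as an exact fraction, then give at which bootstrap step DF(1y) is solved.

step 1 [1y] swap r/1=197/9803: DF=(1 − 197/9803·(0))/(1+197/9803) = 9803/10000 ≈ 0.980300
step 2 [2y] swap r/1=177/6424: DF=(1 − 177/6424·(0.980300))/(1+177/6424) = 9469/10000 ≈ 0.946900
step 3 [3y] swap r/1=879/28393: DF=(1 − 879/28393·(0.980300+0.946900))/(1+879/28393) = 9121/10000 ≈ 0.912100

1 1 9803/10000
2 2 9469/10000
3 3 9121/10000
DF(1y) is solved at step 1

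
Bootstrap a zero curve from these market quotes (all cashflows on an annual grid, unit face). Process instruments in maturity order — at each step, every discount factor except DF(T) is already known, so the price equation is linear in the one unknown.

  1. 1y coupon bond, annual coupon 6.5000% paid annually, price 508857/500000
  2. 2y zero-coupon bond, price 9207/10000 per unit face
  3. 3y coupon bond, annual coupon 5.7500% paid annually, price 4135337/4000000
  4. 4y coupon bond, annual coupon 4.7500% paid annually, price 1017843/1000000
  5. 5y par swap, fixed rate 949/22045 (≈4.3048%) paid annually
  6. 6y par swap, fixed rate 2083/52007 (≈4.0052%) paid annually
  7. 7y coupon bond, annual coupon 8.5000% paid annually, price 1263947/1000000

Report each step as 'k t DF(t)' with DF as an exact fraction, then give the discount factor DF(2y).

1 1 2389/2500
2 2 9207/10000
3 3 2189/2500
4 4 8469/10000
5 5 4051/5000
6 6 7917/10000
7 7 303/400
DF(2y) = 9207/10000 ≈ 0.920700

step 1 [1y] bond c/1=13/200: DF=(508857/500000 − 13/200·(0))/(1+13/200) = 2389/2500 ≈ 0.955600
step 2 [2y] zero: DF = P = 9207/10000 ≈ 0.920700
step 3 [3y] bond c/1=23/400: DF=(4135337/4000000 − 23/400·(0.955600+0.920700))/(1+23/400) = 2189/2500 ≈ 0.875600
step 4 [4y] bond c/1=19/400: DF=(1017843/1000000 − 19/400·(0.955600+0.920700+0.875600))/(1+19/400) = 8469/10000 ≈ 0.846900
step 5 [5y] swap r/1=949/22045: DF=(1 − 949/22045·(0.955600+0.920700+0.875600+0.846900))/(1+949/22045) = 4051/5000 ≈ 0.810200
step 6 [6y] swap r/1=2083/52007: DF=(1 − 2083/52007·(0.955600+0.920700+0.875600+0.846900+0.810200))/(1+2083/52007) = 7917/10000 ≈ 0.791700
step 7 [7y] bond c/1=17/200: DF=(1263947/1000000 − 17/200·(0.955600+0.920700+0.875600+0.846900+0.810200+0.791700))/(1+17/200) = 303/400 ≈ 0.757500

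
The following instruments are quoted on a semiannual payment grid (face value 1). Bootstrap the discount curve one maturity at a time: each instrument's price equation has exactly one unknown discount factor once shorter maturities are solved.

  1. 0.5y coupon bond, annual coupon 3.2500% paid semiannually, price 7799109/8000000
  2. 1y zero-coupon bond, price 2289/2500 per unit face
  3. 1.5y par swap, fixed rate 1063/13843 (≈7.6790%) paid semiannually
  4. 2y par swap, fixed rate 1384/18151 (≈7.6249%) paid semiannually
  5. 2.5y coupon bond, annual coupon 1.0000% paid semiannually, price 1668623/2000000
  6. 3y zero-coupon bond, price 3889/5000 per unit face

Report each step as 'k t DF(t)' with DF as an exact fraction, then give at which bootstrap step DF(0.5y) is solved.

step 1 [0.5y] bond c/2=13/800: DF=(7799109/8000000 − 13/800·(0))/(1+13/800) = 9593/10000 ≈ 0.959300
step 2 [1y] zero: DF = P = 2289/2500 ≈ 0.915600
step 3 [1.5y] swap r/2=1063/27686: DF=(1 − 1063/27686·(0.959300+0.915600))/(1+1063/27686) = 8937/10000 ≈ 0.893700
step 4 [2y] swap r/2=692/18151: DF=(1 − 692/18151·(0.959300+0.915600+0.893700))/(1+692/18151) = 1077/1250 ≈ 0.861600
step 5 [2.5y] bond c/2=1/200: DF=(1668623/2000000 − 1/200·(0.959300+0.915600+0.893700+0.861600))/(1+1/200) = 8121/10000 ≈ 0.812100
step 6 [3y] zero: DF = P = 3889/5000 ≈ 0.777800

1 1/2 9593/10000
2 1 2289/2500
3 3/2 8937/10000
4 2 1077/1250
5 5/2 8121/10000
6 3 3889/5000
DF(0.5y) is solved at step 1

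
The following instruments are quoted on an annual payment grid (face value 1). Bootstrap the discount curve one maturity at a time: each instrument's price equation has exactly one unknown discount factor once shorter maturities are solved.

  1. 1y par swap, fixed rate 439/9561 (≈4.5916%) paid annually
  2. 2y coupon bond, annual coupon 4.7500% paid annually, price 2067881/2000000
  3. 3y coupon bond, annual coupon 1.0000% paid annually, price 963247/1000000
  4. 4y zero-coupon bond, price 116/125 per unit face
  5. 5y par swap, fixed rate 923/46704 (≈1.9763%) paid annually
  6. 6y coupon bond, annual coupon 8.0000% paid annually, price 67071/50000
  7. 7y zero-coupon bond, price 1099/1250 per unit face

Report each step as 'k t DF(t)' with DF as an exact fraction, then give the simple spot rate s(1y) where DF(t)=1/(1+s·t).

step 1 [1y] swap r/1=439/9561: DF=(1 − 439/9561·(0))/(1+439/9561) = 9561/10000 ≈ 0.956100
step 2 [2y] bond c/1=19/400: DF=(2067881/2000000 − 19/400·(0.956100))/(1+19/400) = 9437/10000 ≈ 0.943700
step 3 [3y] bond c/1=1/100: DF=(963247/1000000 − 1/100·(0.956100+0.943700))/(1+1/100) = 9349/10000 ≈ 0.934900
step 4 [4y] zero: DF = P = 116/125 ≈ 0.928000
step 5 [5y] swap r/1=923/46704: DF=(1 − 923/46704·(0.956100+0.943700+0.934900+0.928000))/(1+923/46704) = 9077/10000 ≈ 0.907700
step 6 [6y] bond c/1=2/25: DF=(67071/50000 − 2/25·(0.956100+0.943700+0.934900+0.928000+0.907700))/(1+2/25) = 8961/10000 ≈ 0.896100
step 7 [7y] zero: DF = P = 1099/1250 ≈ 0.879200

1 1 9561/10000
2 2 9437/10000
3 3 9349/10000
4 4 116/125
5 5 9077/10000
6 6 8961/10000
7 7 1099/1250
s(1y) = (1/(9561/10000) − 1)/(1) = 439/9561 ≈ 4.5916%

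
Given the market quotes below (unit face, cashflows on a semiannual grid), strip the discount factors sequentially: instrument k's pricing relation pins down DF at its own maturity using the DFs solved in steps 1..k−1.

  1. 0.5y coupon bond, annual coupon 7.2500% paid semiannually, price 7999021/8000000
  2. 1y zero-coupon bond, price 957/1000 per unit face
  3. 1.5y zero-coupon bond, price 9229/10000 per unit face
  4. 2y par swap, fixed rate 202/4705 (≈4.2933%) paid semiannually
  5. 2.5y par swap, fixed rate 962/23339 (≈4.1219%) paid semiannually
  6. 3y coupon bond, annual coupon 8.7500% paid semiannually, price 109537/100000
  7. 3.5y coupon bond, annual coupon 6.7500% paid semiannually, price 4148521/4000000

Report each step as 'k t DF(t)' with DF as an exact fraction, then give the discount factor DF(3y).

step 1 [0.5y] bond c/2=29/800: DF=(7999021/8000000 − 29/800·(0))/(1+29/800) = 9649/10000 ≈ 0.964900
step 2 [1y] zero: DF = P = 957/1000 ≈ 0.957000
step 3 [1.5y] zero: DF = P = 9229/10000 ≈ 0.922900
step 4 [2y] swap r/2=101/4705: DF=(1 − 101/4705·(0.964900+0.957000+0.922900))/(1+101/4705) = 1149/1250 ≈ 0.919200
step 5 [2.5y] swap r/2=481/23339: DF=(1 − 481/23339·(0.964900+0.957000+0.922900+0.919200))/(1+481/23339) = 4519/5000 ≈ 0.903800
step 6 [3y] bond c/2=7/160: DF=(109537/100000 − 7/160·(0.964900+0.957000+0.922900+0.919200+0.903800))/(1+7/160) = 4269/5000 ≈ 0.853800
step 7 [3.5y] bond c/2=27/800: DF=(4148521/4000000 − 27/800·(0.964900+0.957000+0.922900+0.919200+0.903800+0.853800))/(1+27/800) = 823/1000 ≈ 0.823000

1 1/2 9649/10000
2 1 957/1000
3 3/2 9229/10000
4 2 1149/1250
5 5/2 4519/5000
6 3 4269/5000
7 7/2 823/1000
DF(3y) = 4269/5000 ≈ 0.853800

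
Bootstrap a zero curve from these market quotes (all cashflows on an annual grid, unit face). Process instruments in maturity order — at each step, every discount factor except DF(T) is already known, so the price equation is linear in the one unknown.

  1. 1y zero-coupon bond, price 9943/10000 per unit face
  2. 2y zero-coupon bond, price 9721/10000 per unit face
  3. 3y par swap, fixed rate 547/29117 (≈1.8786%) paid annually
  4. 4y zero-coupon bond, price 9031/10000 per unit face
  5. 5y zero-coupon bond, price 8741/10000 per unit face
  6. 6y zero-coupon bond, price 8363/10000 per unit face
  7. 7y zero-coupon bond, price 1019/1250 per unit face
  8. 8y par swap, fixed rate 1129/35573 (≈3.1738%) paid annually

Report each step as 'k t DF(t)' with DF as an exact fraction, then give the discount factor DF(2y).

1 1 9943/10000
2 2 9721/10000
3 3 9453/10000
4 4 9031/10000
5 5 8741/10000
6 6 8363/10000
7 7 1019/1250
8 8 3871/5000
DF(2y) = 9721/10000 ≈ 0.972100

step 1 [1y] zero: DF = P = 9943/10000 ≈ 0.994300
step 2 [2y] zero: DF = P = 9721/10000 ≈ 0.972100
step 3 [3y] swap r/1=547/29117: DF=(1 − 547/29117·(0.994300+0.972100))/(1+547/29117) = 9453/10000 ≈ 0.945300
step 4 [4y] zero: DF = P = 9031/10000 ≈ 0.903100
step 5 [5y] zero: DF = P = 8741/10000 ≈ 0.874100
step 6 [6y] zero: DF = P = 8363/10000 ≈ 0.836300
step 7 [7y] zero: DF = P = 1019/1250 ≈ 0.815200
step 8 [8y] swap r/1=1129/35573: DF=(1 − 1129/35573·(0.994300+0.972100+0.945300+0.903100+0.874100+0.836300+0.815200))/(1+1129/35573) = 3871/5000 ≈ 0.774200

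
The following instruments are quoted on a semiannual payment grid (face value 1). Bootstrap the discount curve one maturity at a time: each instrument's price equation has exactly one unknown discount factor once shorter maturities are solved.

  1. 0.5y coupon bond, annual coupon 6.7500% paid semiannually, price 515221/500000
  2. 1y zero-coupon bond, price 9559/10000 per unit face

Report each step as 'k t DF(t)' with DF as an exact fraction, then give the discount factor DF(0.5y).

step 1 [0.5y] bond c/2=27/800: DF=(515221/500000 − 27/800·(0))/(1+27/800) = 623/625 ≈ 0.996800
step 2 [1y] zero: DF = P = 9559/10000 ≈ 0.955900

1 1/2 623/625
2 1 9559/10000
DF(0.5y) = 623/625 ≈ 0.996800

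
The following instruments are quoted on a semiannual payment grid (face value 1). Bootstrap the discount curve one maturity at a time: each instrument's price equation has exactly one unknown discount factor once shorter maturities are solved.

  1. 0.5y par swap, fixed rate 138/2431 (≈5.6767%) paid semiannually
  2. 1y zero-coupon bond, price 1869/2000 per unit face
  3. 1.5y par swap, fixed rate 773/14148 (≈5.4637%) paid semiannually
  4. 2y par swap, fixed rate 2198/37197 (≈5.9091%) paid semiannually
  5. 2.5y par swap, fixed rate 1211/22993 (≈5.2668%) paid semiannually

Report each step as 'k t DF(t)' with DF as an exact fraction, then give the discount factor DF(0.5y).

step 1 [0.5y] swap r/2=69/2431: DF=(1 − 69/2431·(0))/(1+69/2431) = 2431/2500 ≈ 0.972400
step 2 [1y] zero: DF = P = 1869/2000 ≈ 0.934500
step 3 [1.5y] swap r/2=773/28296: DF=(1 − 773/28296·(0.972400+0.934500))/(1+773/28296) = 9227/10000 ≈ 0.922700
step 4 [2y] swap r/2=1099/37197: DF=(1 − 1099/37197·(0.972400+0.934500+0.922700))/(1+1099/37197) = 8901/10000 ≈ 0.890100
step 5 [2.5y] swap r/2=1211/45986: DF=(1 − 1211/45986·(0.972400+0.934500+0.922700+0.890100))/(1+1211/45986) = 8789/10000 ≈ 0.878900

1 1/2 2431/2500
2 1 1869/2000
3 3/2 9227/10000
4 2 8901/10000
5 5/2 8789/10000
DF(0.5y) = 2431/2500 ≈ 0.972400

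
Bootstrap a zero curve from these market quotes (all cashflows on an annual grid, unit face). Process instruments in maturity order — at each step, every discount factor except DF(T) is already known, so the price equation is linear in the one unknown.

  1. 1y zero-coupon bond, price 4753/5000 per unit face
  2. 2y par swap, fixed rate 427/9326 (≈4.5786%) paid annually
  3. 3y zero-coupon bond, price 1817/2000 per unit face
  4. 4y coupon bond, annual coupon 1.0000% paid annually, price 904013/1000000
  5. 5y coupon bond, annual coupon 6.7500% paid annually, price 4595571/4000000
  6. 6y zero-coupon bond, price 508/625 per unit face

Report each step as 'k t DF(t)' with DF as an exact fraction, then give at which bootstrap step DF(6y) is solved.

step 1 [1y] zero: DF = P = 4753/5000 ≈ 0.950600
step 2 [2y] swap r/1=427/9326: DF=(1 − 427/9326·(0.950600))/(1+427/9326) = 4573/5000 ≈ 0.914600
step 3 [3y] zero: DF = P = 1817/2000 ≈ 0.908500
step 4 [4y] bond c/1=1/100: DF=(904013/1000000 − 1/100·(0.950600+0.914600+0.908500))/(1+1/100) = 2169/2500 ≈ 0.867600
step 5 [5y] bond c/1=27/400: DF=(4595571/4000000 − 27/400·(0.950600+0.914600+0.908500+0.867600))/(1+27/400) = 423/500 ≈ 0.846000
step 6 [6y] zero: DF = P = 508/625 ≈ 0.812800

1 1 4753/5000
2 2 4573/5000
3 3 1817/2000
4 4 2169/2500
5 5 423/500
6 6 508/625
DF(6y) is solved at step 6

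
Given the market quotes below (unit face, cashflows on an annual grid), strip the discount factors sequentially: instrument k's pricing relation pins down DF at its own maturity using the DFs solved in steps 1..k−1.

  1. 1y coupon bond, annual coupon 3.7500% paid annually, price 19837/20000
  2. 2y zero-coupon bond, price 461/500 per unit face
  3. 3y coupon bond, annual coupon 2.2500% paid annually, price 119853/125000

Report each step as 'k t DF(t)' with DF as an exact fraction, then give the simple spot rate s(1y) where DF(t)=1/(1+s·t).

step 1 [1y] bond c/1=3/80: DF=(19837/20000 − 3/80·(0))/(1+3/80) = 239/250 ≈ 0.956000
step 2 [2y] zero: DF = P = 461/500 ≈ 0.922000
step 3 [3y] bond c/1=9/400: DF=(119853/125000 − 9/400·(0.956000+0.922000))/(1+9/400) = 2241/2500 ≈ 0.896400

1 1 239/250
2 2 461/500
3 3 2241/2500
s(1y) = (1/(239/250) − 1)/(1) = 11/239 ≈ 4.6025%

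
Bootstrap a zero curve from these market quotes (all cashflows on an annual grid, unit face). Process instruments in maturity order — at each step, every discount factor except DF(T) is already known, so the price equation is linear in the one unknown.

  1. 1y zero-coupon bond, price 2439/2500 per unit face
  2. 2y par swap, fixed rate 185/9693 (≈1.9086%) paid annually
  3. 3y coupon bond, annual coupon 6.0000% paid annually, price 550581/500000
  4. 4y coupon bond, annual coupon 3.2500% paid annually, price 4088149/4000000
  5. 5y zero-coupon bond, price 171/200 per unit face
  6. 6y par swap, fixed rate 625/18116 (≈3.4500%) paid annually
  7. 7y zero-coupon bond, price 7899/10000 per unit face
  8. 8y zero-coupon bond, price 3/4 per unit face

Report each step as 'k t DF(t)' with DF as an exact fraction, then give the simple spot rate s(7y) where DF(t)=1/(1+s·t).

step 1 [1y] zero: DF = P = 2439/2500 ≈ 0.975600
step 2 [2y] swap r/1=185/9693: DF=(1 − 185/9693·(0.975600))/(1+185/9693) = 963/1000 ≈ 0.963000
step 3 [3y] bond c/1=3/50: DF=(550581/500000 − 3/50·(0.975600+0.963000))/(1+3/50) = 9291/10000 ≈ 0.929100
step 4 [4y] bond c/1=13/400: DF=(4088149/4000000 − 13/400·(0.975600+0.963000+0.929100))/(1+13/400) = 2249/2500 ≈ 0.899600
step 5 [5y] zero: DF = P = 171/200 ≈ 0.855000
step 6 [6y] swap r/1=625/18116: DF=(1 − 625/18116·(0.975600+0.963000+0.929100+0.899600+0.855000))/(1+625/18116) = 13/16 ≈ 0.812500
step 7 [7y] zero: DF = P = 7899/10000 ≈ 0.789900
step 8 [8y] zero: DF = P = 3/4 ≈ 0.750000

1 1 2439/2500
2 2 963/1000
3 3 9291/10000
4 4 2249/2500
5 5 171/200
6 6 13/16
7 7 7899/10000
8 8 3/4
s(7y) = (1/(7899/10000) − 1)/(7) = 2101/55293 ≈ 3.7998%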